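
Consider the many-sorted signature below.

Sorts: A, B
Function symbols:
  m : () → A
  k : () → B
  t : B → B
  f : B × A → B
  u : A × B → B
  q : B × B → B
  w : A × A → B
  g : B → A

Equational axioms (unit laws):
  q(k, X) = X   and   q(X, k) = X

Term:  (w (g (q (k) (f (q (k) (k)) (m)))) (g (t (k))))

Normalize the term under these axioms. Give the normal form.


1. (w (g (q (k) (f (q (k) (k)) (m)))) (g (t (k))))  →  (w (g (f (q (k) (k)) (m))) (g (t (k))))
2. (w (g (f (q (k) (k)) (m))) (g (t (k))))  →  (w (g (f (k) (m))) (g (t (k))))

normal form = (w (g (f (k) (m))) (g (t (k))))


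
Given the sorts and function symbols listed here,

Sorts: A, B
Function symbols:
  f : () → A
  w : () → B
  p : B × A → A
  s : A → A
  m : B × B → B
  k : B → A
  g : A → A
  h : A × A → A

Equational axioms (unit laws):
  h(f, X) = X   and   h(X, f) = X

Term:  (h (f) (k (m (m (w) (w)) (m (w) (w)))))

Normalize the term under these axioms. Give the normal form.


1. (h (f) (k (m (m (w) (w)) (m (w) (w)))))  →  (k (m (m (w) (w)) (m (w) (w))))

normal form = (k (m (m (w) (w)) (m (w) (w))))


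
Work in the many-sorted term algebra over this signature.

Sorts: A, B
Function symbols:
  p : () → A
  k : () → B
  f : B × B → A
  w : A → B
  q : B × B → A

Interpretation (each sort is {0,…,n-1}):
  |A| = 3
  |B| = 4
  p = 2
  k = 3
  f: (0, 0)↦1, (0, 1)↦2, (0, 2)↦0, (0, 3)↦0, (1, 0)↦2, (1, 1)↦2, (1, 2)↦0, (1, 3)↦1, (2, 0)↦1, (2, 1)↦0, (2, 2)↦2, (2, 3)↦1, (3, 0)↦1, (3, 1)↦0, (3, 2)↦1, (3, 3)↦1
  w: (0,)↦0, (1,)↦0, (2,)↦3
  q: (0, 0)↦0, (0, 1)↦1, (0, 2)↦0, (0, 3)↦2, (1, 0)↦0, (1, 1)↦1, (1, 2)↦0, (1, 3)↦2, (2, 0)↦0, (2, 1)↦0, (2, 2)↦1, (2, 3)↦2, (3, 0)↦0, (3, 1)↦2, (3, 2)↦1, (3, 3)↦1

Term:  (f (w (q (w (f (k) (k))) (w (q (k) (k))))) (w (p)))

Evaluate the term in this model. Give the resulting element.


value = 0

  k = 3
  k = 3
  (f (k) (k)) = f(3, 3) = 1
  (w (f (k) (k))) = w(1,) = 0
  k = 3
  k = 3
  (q (k) (k)) = q(3, 3) = 1
  (w (q (k) (k))) = w(1,) = 0
  (q (w (f (k) (k))) (w (q (k) (k)))) = q(0, 0) = 0
  (w (q (w (f (k) (k))) (w (q (k) (k))))) = w(0,) = 0
  p = 2
  (w (p)) = w(2,) = 3
  (f (w (q (w (f (k) (k))) (w (q (k) (k))))) (w (p))) = f(0, 3) = 0


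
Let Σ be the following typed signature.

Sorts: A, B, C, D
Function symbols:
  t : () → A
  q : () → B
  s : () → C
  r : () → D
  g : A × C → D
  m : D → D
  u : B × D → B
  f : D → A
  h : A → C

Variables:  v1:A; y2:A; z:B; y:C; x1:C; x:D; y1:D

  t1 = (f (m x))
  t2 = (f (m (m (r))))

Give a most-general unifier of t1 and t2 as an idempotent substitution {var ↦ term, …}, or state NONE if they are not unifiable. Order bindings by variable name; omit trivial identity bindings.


{x ↦ (m (r))}


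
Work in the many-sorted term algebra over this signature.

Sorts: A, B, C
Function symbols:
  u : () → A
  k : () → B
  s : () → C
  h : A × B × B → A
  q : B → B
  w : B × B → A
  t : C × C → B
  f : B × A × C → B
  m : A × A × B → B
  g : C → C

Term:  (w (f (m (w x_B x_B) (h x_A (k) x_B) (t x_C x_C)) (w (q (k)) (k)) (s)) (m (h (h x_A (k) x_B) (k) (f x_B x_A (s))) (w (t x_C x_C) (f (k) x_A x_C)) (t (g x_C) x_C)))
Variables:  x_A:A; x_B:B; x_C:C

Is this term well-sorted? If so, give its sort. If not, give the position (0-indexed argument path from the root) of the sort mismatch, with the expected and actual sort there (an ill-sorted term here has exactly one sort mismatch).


well-sorted; sort = A

        x_B : B
        x_B : B
      (w x_B x_B) : A
        x_A : A
        (k) : B
        x_B : B
      (h x_A (k) x_B) : A
        x_C : C
        x_C : C
      (t x_C x_C) : B
    (m (w x_B x_B) (h x_A (k) x_B) (t x_C x_C)) : B
        (k) : B
      (q (k)) : B
      (k) : B
    (w (q (k)) (k)) : A
    (s) : C
  (f (m (w x_B x_B) (h x_A (k) x_B) (t x_C x_C)) (w (q (k)) (k)) (s)) : B
        x_A : A
        (k) : B
        x_B : B
      (h x_A (k) x_B) : A
      (k) : B
        x_B : B
        x_A : A
        (s) : C
      (f x_B x_A (s)) : B
    (h (h x_A (k) x_B) (k) (f x_B x_A (s))) : A
        x_C : C
        x_C : C
      (t x_C x_C) : B
        (k) : B
        x_A : A
        x_C : C
      (f (k) x_A x_C) : B
    (w (t x_C x_C) (f (k) x_A x_C)) : A
        x_C : C
      (g x_C) : C
      x_C : C
    (t (g x_C) x_C) : B
  (m (h (h x_A (k) x_B) (k) (f x_B x_A (s))) (w (t x_C x_C) (f (k) x_A x_C)) (t (g x_C) x_C)) : B
(w (f (m (w x_B x_B) (h x_A (k) x_B) (t x_C x_C)) (w (q (k)) (k)) (s)) (m (h (h x_A (k) x_B) (k) (f x_B x_A (s))) (w (t x_C x_C) (f (k) x_A x_C)) (t (g x_C) x_C))) : A


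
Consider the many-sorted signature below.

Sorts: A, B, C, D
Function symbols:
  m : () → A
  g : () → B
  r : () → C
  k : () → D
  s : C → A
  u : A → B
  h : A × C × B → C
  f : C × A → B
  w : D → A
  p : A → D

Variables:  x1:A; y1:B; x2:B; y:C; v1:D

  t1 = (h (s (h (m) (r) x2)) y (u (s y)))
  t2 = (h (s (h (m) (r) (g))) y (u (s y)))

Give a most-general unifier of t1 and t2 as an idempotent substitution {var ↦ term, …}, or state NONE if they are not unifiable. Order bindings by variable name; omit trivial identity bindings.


{x2 ↦ (g)}


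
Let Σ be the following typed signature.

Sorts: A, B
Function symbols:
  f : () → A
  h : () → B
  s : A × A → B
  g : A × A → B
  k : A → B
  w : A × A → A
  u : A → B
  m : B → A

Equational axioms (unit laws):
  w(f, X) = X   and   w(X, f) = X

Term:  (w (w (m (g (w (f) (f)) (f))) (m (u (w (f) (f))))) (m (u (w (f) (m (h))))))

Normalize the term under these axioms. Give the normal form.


1. (w (w (m (g (w (f) (f)) (f))) (m (u (w (f) (f))))) (m (u (w (f) (m (h))))))  →  (w (w (m (g (f) (f))) (m (u (w (f) (f))))) (m (u (w (f) (m (h))))))
2. (w (w (m (g (f) (f))) (m (u (w (f) (f))))) (m (u (w (f) (m (h))))))  →  (w (w (m (g (f) (f))) (m (u (f)))) (m (u (w (f) (m (h))))))
3. (w (w (m (g (f) (f))) (m (u (f)))) (m (u (w (f) (m (h))))))  →  (w (w (m (g (f) (f))) (m (u (f)))) (m (u (m (h)))))

normal form = (w (w (m (g (f) (f))) (m (u (f)))) (m (u (m (h)))))


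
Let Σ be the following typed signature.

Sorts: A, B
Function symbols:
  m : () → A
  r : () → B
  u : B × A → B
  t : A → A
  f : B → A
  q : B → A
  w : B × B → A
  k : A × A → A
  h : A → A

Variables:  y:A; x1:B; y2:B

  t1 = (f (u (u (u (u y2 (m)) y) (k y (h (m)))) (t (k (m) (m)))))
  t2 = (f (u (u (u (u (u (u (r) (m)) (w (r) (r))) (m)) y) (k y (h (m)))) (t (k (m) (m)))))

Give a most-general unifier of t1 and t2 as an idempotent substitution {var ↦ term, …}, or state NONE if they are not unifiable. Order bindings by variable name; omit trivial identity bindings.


{y2 ↦ (u (u (r) (m)) (w (r) (r)))}


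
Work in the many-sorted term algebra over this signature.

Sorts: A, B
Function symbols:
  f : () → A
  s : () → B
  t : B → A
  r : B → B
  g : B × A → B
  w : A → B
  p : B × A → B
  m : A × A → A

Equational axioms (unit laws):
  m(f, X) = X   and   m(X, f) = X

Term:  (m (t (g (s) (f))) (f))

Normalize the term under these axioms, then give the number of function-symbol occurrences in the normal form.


size = 4

1. (m (t (g (s) (f))) (f))  →  (t (g (s) (f)))
normal form: (t (g (s) (f)))


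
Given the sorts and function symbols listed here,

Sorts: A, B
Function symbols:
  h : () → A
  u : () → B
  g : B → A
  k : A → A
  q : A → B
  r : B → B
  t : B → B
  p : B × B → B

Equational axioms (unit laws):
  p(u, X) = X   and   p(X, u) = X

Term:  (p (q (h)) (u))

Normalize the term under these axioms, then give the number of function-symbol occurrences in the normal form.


1. (p (q (h)) (u))  →  (q (h))
normal form: (q (h))

size = 2


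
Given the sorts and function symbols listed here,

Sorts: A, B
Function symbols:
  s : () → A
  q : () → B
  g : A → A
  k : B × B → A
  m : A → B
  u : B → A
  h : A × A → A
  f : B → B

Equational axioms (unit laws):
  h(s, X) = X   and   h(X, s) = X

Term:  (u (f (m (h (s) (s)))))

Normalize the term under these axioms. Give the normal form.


1. (u (f (m (h (s) (s)))))  →  (u (f (m (s))))

normal form = (u (f (m (s))))


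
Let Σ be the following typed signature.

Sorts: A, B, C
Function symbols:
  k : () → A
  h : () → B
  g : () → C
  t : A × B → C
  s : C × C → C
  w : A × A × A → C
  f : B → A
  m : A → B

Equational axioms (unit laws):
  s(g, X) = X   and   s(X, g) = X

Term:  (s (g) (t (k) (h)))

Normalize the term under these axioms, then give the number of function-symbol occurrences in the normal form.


1. (s (g) (t (k) (h)))  →  (t (k) (h))
normal form: (t (k) (h))

size = 3


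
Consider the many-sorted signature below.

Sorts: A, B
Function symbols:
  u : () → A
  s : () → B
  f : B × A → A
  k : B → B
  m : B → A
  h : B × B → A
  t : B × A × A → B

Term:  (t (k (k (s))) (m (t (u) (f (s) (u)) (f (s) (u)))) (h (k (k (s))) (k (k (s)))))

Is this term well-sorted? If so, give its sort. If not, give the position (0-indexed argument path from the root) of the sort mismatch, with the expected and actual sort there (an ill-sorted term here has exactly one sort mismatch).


ill-sorted at position [1, 0, 0]: expected B, got A

      (s) : B
    (k (s)) : B
  (k (k (s))) : B
      (u) : A
        (s) : B
        (u) : A
      (f (s) (u)) : A
        (s) : B
        (u) : A
      (f (s) (u)) : A
    (t (u) (f (s) (u)) (f (s) (u))) : ✗ arg 0 at [1, 0, 0] has sort A, expected B
        (s) : B
      (k (s)) : B
    (k (k (s))) : B
        (s) : B
      (k (s)) : B
    (k (k (s))) : B
  (h (k (k (s))) (k (k (s)))) : A


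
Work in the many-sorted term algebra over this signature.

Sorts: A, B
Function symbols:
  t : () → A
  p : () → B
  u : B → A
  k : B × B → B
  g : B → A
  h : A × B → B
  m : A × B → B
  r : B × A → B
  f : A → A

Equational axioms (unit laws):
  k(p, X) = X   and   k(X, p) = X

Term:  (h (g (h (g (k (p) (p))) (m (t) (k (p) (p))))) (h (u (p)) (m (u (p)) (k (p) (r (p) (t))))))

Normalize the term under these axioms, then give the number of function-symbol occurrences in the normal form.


1. (h (g (h (g (k (p) (p))) (m (t) (k (p) (p))))) (h (u (p)) (m (u (p)) (k (p) (r (p) (t))))))  →  (h (g (h (g (p)) (m (t) (k (p) (p))))) (h (u (p)) (m (u (p)) (k (p) (r (p) (t))))))
2. (h (g (h (g (p)) (m (t) (k (p) (p))))) (h (u (p)) (m (u (p)) (k (p) (r (p) (t))))))  →  (h (g (h (g (p)) (m (t) (p)))) (h (u (p)) (m (u (p)) (k (p) (r (p) (t))))))
3. (h (g (h (g (p)) (m (t) (p)))) (h (u (p)) (m (u (p)) (k (p) (r (p) (t))))))  →  (h (g (h (g (p)) (m (t) (p)))) (h (u (p)) (m (u (p)) (r (p) (t)))))
normal form: (h (g (h (g (p)) (m (t) (p)))) (h (u (p)) (m (u (p)) (r (p) (t)))))

size = 17


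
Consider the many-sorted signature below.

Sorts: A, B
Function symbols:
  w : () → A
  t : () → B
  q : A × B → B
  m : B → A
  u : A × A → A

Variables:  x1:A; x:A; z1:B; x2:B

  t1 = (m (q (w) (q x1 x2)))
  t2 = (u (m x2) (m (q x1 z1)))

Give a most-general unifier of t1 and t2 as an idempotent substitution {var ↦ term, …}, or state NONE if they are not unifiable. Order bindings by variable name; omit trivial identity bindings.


NONE (not unifiable)

head clash or occurs-check failure — not unifiable


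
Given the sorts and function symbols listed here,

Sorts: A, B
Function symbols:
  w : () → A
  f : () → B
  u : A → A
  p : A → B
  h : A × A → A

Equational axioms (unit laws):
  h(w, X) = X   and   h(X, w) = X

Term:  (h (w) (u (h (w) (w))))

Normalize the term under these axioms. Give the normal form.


1. (h (w) (u (h (w) (w))))  →  (u (h (w) (w)))
2. (u (h (w) (w)))  →  (u (w))

normal form = (u (w))


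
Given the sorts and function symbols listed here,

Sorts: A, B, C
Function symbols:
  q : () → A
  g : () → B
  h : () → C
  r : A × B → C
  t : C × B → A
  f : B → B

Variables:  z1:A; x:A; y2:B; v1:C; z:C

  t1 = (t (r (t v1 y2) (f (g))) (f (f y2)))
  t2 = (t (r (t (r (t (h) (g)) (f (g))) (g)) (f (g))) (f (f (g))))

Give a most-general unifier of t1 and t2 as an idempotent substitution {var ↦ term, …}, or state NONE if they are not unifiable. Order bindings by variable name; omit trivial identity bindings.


{v1 ↦ (r (t (h) (g)) (f (g))), y2 ↦ (g)}


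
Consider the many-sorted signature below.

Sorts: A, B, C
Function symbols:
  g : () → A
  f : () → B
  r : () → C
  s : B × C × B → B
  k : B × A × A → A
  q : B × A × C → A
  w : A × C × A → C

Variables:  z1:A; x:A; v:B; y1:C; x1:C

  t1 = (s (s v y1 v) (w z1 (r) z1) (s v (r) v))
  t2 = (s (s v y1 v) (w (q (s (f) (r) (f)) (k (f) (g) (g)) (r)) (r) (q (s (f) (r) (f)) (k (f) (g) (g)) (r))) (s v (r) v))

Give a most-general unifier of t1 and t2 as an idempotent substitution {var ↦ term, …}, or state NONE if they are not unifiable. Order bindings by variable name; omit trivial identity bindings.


{z1 ↦ (q (s (f) (r) (f)) (k (f) (g) (g)) (r))}


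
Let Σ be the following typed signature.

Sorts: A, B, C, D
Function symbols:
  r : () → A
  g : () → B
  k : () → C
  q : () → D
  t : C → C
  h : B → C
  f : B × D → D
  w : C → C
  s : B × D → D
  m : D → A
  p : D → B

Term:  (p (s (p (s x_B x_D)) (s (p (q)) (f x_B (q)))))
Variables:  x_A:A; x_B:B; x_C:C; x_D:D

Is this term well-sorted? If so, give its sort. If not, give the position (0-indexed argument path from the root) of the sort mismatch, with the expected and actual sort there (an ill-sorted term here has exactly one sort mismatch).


well-sorted; sort = B

        x_B : B
        x_D : D
      (s x_B x_D) : D
    (p (s x_B x_D)) : B
        (q) : D
      (p (q)) : B
        x_B : B
        (q) : D
      (f x_B (q)) : D
    (s (p (q)) (f x_B (q))) : D
  (s (p (s x_B x_D)) (s (p (q)) (f x_B (q)))) : D
(p (s (p (s x_B x_D)) (s (p (q)) (f x_B (q))))) : B


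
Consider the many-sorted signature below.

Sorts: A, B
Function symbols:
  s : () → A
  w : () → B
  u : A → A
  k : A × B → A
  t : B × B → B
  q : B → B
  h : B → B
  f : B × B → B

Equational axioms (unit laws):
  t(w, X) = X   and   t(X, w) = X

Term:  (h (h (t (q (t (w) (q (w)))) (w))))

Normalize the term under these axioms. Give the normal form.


1. (h (h (t (q (t (w) (q (w)))) (w))))  →  (h (h (q (t (w) (q (w))))))
2. (h (h (q (t (w) (q (w))))))  →  (h (h (q (q (w)))))

normal form = (h (h (q (q (w)))))


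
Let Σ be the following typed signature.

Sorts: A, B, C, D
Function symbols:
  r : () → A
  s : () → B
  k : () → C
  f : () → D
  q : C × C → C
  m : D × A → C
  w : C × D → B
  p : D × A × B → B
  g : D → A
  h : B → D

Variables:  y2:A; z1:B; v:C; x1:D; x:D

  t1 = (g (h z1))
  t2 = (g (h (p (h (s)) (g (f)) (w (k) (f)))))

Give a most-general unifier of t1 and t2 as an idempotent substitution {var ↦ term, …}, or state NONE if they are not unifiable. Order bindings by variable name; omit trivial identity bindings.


{z1 ↦ (p (h (s)) (g (f)) (w (k) (f)))}


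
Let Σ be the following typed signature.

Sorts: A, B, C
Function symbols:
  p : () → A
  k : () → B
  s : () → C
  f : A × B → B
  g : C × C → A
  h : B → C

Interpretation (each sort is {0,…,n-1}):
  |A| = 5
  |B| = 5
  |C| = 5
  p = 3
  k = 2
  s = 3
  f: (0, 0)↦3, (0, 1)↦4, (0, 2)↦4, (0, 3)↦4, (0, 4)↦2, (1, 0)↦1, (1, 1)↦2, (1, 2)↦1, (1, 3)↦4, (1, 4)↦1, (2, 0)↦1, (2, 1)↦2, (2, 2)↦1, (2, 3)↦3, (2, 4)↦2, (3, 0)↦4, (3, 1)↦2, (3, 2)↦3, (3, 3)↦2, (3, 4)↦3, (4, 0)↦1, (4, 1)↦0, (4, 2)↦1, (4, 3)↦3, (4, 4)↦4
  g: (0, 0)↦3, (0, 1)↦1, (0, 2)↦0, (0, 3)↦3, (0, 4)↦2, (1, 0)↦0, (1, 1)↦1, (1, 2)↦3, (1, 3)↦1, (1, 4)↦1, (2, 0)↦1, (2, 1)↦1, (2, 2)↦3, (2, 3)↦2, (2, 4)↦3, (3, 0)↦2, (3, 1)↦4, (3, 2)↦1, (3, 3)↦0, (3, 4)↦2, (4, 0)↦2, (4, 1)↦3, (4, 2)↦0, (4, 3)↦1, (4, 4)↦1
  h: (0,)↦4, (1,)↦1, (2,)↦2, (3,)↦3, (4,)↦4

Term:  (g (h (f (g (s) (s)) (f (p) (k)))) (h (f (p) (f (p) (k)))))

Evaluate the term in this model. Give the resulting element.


  s = 3
  s = 3
  (g (s) (s)) = g(3, 3) = 0
  p = 3
  k = 2
  (f (p) (k)) = f(3, 2) = 3
  (f (g (s) (s)) (f (p) (k))) = f(0, 3) = 4
  (h (f (g (s) (s)) (f (p) (k)))) = h(4,) = 4
  p = 3
  p = 3
  k = 2
  (f (p) (k)) = f(3, 2) = 3
  (f (p) (f (p) (k))) = f(3, 3) = 2
  (h (f (p) (f (p) (k)))) = h(2,) = 2
  (g (h (f (g (s) (s)) (f (p) (k)))) (h (f (p) (f (p) (k))))) = g(4, 2) = 0

value = 0


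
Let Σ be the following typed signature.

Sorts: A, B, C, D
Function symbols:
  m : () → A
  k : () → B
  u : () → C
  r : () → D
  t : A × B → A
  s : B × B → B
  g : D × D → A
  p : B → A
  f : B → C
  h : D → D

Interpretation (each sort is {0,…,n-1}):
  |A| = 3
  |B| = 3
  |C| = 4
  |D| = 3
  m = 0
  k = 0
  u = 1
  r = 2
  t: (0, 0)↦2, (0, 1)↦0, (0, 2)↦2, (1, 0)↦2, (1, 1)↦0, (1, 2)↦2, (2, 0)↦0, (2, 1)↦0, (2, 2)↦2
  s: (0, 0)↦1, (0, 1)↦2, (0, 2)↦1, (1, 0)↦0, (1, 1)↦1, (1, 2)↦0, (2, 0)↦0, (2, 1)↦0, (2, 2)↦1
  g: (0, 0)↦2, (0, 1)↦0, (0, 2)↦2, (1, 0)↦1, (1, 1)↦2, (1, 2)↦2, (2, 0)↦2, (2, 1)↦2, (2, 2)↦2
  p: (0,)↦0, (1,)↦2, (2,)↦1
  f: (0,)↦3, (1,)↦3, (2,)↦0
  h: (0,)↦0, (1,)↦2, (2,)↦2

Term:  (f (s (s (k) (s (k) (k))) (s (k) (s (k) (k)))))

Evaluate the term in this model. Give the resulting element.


value = 3

  k = 0
  k = 0
  k = 0
  (s (k) (k)) = s(0, 0) = 1
  (s (k) (s (k) (k))) = s(0, 1) = 2
  k = 0
  k = 0
  k = 0
  (s (k) (k)) = s(0, 0) = 1
  (s (k) (s (k) (k))) = s(0, 1) = 2
  (s (s (k) (s (k) (k))) (s (k) (s (k) (k)))) = s(2, 2) = 1
  (f (s (s (k) (s (k) (k))) (s (k) (s (k) (k))))) = f(1,) = 3


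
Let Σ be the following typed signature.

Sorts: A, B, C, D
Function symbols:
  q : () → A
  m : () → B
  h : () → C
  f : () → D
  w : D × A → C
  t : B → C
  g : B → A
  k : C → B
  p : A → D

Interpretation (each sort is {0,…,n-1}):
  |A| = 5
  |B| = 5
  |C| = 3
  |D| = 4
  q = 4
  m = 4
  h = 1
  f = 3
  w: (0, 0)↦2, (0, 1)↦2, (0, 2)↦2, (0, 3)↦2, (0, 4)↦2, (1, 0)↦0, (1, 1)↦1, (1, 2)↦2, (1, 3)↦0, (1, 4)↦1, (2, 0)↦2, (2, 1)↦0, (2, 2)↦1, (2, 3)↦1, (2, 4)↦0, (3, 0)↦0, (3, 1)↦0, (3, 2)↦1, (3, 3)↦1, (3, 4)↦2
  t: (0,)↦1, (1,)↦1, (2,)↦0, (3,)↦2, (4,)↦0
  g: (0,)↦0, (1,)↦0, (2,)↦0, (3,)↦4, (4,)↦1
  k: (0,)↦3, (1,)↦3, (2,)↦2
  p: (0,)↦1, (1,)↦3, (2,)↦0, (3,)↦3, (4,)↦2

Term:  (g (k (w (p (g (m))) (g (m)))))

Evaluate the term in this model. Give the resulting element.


  m = 4
  (g (m)) = g(4,) = 1
  (p (g (m))) = p(1,) = 3
  m = 4
  (g (m)) = g(4,) = 1
  (w (p (g (m))) (g (m))) = w(3, 1) = 0
  (k (w (p (g (m))) (g (m)))) = k(0,) = 3
  (g (k (w (p (g (m))) (g (m))))) = g(3,) = 4

value = 4


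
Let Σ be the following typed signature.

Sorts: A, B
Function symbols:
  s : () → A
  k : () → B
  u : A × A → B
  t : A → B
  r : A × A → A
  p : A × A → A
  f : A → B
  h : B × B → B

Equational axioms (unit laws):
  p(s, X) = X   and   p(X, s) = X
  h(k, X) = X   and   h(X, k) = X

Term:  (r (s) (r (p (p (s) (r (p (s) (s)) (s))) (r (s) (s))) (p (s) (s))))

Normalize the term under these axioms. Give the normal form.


1. (r (s) (r (p (p (s) (r (p (s) (s)) (s))) (r (s) (s))) (p (s) (s))))  →  (r (s) (r (p (r (p (s) (s)) (s)) (r (s) (s))) (p (s) (s))))
2. (r (s) (r (p (r (p (s) (s)) (s)) (r (s) (s))) (p (s) (s))))  →  (r (s) (r (p (r (s) (s)) (r (s) (s))) (p (s) (s))))
3. (r (s) (r (p (r (s) (s)) (r (s) (s))) (p (s) (s))))  →  (r (s) (r (p (r (s) (s)) (r (s) (s))) (s)))

normal form = (r (s) (r (p (r (s) (s)) (r (s) (s))) (s)))


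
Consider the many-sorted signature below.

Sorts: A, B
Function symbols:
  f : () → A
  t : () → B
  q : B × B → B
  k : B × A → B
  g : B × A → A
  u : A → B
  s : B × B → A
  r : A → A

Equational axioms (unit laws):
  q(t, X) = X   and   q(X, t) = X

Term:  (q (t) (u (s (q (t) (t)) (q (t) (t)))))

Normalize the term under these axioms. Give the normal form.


1. (q (t) (u (s (q (t) (t)) (q (t) (t)))))  →  (u (s (q (t) (t)) (q (t) (t))))
2. (u (s (q (t) (t)) (q (t) (t))))  →  (u (s (t) (q (t) (t))))
3. (u (s (t) (q (t) (t))))  →  (u (s (t) (t)))

normal form = (u (s (t) (t)))


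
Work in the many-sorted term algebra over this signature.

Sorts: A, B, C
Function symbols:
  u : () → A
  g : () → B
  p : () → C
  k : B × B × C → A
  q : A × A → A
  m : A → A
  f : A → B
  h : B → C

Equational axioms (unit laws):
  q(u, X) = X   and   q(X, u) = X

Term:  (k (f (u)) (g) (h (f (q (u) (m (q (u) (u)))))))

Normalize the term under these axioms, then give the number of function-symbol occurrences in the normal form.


1. (k (f (u)) (g) (h (f (q (u) (m (q (u) (u)))))))  →  (k (f (u)) (g) (h (f (m (q (u) (u))))))
2. (k (f (u)) (g) (h (f (m (q (u) (u))))))  →  (k (f (u)) (g) (h (f (m (u)))))
normal form: (k (f (u)) (g) (h (f (m (u)))))

size = 8


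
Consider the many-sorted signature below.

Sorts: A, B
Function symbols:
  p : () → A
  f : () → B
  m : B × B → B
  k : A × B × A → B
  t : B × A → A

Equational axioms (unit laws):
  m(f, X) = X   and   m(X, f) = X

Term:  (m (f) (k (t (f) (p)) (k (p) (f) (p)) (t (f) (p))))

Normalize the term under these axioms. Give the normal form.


normal form = (k (t (f) (p)) (k (p) (f) (p)) (t (f) (p)))

1. (m (f) (k (t (f) (p)) (k (p) (f) (p)) (t (f) (p))))  →  (k (t (f) (p)) (k (p) (f) (p)) (t (f) (p)))


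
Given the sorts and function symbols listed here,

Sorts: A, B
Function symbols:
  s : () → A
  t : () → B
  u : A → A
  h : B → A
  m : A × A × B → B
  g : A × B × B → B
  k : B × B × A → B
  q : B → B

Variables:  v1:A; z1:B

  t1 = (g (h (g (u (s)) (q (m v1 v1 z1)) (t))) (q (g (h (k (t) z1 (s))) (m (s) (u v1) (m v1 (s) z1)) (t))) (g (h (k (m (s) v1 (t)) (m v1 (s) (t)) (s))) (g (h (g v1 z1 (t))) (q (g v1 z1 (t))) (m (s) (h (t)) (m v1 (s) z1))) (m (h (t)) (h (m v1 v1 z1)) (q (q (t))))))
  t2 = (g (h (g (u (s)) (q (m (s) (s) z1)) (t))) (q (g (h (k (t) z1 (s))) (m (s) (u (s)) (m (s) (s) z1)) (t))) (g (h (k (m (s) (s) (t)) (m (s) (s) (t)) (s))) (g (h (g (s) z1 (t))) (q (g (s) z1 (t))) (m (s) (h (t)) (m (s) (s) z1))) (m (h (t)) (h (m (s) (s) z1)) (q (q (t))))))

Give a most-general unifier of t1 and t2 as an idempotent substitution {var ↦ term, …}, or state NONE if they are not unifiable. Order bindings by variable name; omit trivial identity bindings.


{v1 ↦ (s)}


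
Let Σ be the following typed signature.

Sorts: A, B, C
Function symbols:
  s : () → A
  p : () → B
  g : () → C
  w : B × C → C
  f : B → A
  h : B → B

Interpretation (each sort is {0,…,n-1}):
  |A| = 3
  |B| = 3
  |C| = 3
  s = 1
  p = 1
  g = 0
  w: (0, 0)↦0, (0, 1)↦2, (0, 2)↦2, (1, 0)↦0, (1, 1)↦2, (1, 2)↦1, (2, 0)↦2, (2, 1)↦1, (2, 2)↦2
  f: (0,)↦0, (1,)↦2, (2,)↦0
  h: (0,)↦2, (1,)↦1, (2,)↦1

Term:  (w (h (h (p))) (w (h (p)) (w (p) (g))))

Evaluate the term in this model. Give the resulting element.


  p = 1
  (h (p)) = h(1,) = 1
  (h (h (p))) = h(1,) = 1
  p = 1
  (h (p)) = h(1,) = 1
  p = 1
  g = 0
  (w (p) (g)) = w(1, 0) = 0
  (w (h (p)) (w (p) (g))) = w(1, 0) = 0
  (w (h (h (p))) (w (h (p)) (w (p) (g)))) = w(1, 0) = 0

value = 0


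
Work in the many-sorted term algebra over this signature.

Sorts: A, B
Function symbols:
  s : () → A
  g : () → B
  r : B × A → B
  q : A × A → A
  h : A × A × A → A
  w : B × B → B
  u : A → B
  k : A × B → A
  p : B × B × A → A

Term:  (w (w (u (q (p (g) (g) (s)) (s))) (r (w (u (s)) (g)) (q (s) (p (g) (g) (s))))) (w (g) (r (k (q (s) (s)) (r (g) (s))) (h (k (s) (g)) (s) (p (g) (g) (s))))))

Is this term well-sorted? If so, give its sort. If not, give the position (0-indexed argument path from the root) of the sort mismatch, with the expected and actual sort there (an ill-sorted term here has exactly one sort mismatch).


          (g) : B
          (g) : B
          (s) : A
        (p (g) (g) (s)) : A
        (s) : A
      (q (p (g) (g) (s)) (s)) : A
    (u (q (p (g) (g) (s)) (s))) : B
          (s) : A
        (u (s)) : B
        (g) : B
      (w (u (s)) (g)) : B
        (s) : A
          (g) : B
          (g) : B
          (s) : A
        (p (g) (g) (s)) : A
      (q (s) (p (g) (g) (s))) : A
    (r (w (u (s)) (g)) (q (s) (p (g) (g) (s)))) : B
  (w (u (q (p (g) (g) (s)) (s))) (r (w (u (s)) (g)) (q (s) (p (g) (g) (s))))) : B
    (g) : B
          (s) : A
          (s) : A
        (q (s) (s)) : A
          (g) : B
          (s) : A
        (r (g) (s)) : B
      (k (q (s) (s)) (r (g) (s))) : A
          (s) : A
          (g) : B
        (k (s) (g)) : A
        (s) : A
          (g) : B
          (g) : B
          (s) : A
        (p (g) (g) (s)) : A
      (h (k (s) (g)) (s) (p (g) (g) (s))) : A
    (r (k (q (s) (s)) (r (g) (s))) (h (k (s) (g)) (s) (p (g) (g) (s)))) : ✗ arg 0 at [1, 1, 0] has sort A, expected B

ill-sorted at position [1, 1, 0]: expected B, got A


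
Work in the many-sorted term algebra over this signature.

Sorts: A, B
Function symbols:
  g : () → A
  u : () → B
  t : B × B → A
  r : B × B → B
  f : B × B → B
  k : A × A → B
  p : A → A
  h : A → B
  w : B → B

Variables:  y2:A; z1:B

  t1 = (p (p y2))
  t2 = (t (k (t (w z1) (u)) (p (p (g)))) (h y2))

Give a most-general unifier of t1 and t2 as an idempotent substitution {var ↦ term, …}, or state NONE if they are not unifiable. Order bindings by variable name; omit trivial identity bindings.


head clash or occurs-check failure — not unifiable

NONE (not unifiable)


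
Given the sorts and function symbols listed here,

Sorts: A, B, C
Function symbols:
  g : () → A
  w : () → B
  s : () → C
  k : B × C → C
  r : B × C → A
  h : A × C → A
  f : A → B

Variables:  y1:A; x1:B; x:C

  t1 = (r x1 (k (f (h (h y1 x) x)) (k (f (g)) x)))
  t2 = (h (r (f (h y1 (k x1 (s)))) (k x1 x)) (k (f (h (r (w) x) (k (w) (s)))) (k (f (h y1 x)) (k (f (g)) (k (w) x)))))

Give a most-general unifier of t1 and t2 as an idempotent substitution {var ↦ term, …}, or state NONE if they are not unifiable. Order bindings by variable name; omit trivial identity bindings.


head clash or occurs-check failure — not unifiable

NONE (not unifiable)


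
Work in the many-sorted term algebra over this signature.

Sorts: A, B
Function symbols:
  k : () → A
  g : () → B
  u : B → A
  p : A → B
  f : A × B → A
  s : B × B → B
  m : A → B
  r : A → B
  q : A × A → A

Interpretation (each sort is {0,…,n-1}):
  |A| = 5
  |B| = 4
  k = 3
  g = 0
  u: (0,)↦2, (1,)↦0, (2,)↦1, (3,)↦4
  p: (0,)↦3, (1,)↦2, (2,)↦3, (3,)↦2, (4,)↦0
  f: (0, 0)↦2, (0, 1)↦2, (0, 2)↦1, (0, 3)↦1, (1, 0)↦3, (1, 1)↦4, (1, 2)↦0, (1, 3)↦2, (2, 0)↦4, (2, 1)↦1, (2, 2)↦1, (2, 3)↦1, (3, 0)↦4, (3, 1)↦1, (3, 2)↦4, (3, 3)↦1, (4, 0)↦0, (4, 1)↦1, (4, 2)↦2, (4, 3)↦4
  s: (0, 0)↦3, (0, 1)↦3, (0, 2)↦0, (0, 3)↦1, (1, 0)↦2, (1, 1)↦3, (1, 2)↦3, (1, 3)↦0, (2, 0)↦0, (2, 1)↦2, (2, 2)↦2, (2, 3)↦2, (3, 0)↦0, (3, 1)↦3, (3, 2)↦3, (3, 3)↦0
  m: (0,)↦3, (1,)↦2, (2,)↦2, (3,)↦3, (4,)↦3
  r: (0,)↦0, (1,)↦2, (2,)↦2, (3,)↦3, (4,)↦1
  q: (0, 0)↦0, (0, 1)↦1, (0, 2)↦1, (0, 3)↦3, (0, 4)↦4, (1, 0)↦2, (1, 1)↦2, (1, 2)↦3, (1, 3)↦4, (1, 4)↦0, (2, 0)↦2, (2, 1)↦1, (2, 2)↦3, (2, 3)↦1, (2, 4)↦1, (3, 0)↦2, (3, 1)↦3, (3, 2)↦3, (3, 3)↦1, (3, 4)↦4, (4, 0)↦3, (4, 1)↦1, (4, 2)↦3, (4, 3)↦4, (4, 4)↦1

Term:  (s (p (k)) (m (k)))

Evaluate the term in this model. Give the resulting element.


value = 2

  k = 3
  (p (k)) = p(3,) = 2
  k = 3
  (m (k)) = m(3,) = 3
  (s (p (k)) (m (k))) = s(2, 3) = 2


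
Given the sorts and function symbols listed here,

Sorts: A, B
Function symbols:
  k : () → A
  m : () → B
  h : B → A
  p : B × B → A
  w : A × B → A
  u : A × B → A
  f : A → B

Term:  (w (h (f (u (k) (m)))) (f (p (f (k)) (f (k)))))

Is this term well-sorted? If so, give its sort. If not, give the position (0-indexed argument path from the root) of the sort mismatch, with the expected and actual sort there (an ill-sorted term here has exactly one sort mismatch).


        (k) : A
        (m) : B
      (u (k) (m)) : A
    (f (u (k) (m))) : B
  (h (f (u (k) (m)))) : A
        (k) : A
      (f (k)) : B
        (k) : A
      (f (k)) : B
    (p (f (k)) (f (k))) : A
  (f (p (f (k)) (f (k)))) : B
(w (h (f (u (k) (m)))) (f (p (f (k)) (f (k))))) : A

well-sorted; sort = A


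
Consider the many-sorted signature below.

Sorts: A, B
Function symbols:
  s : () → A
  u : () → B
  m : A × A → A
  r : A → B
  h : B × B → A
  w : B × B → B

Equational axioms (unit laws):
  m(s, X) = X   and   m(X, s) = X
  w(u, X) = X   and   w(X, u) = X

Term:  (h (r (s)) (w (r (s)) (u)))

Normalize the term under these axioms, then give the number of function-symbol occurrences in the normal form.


1. (h (r (s)) (w (r (s)) (u)))  →  (h (r (s)) (r (s)))
normal form: (h (r (s)) (r (s)))

size = 5


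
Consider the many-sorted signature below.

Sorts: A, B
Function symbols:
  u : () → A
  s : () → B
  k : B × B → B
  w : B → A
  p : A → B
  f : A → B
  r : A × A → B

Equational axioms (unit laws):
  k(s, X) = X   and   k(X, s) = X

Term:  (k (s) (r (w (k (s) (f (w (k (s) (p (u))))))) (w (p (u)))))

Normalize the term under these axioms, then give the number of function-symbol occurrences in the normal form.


size = 9

1. (k (s) (r (w (k (s) (f (w (k (s) (p (u))))))) (w (p (u)))))  →  (r (w (k (s) (f (w (k (s) (p (u))))))) (w (p (u))))
2. (r (w (k (s) (f (w (k (s) (p (u))))))) (w (p (u))))  →  (r (w (f (w (k (s) (p (u)))))) (w (p (u))))
3. (r (w (f (w (k (s) (p (u)))))) (w (p (u))))  →  (r (w (f (w (p (u))))) (w (p (u))))
normal form: (r (w (f (w (p (u))))) (w (p (u))))


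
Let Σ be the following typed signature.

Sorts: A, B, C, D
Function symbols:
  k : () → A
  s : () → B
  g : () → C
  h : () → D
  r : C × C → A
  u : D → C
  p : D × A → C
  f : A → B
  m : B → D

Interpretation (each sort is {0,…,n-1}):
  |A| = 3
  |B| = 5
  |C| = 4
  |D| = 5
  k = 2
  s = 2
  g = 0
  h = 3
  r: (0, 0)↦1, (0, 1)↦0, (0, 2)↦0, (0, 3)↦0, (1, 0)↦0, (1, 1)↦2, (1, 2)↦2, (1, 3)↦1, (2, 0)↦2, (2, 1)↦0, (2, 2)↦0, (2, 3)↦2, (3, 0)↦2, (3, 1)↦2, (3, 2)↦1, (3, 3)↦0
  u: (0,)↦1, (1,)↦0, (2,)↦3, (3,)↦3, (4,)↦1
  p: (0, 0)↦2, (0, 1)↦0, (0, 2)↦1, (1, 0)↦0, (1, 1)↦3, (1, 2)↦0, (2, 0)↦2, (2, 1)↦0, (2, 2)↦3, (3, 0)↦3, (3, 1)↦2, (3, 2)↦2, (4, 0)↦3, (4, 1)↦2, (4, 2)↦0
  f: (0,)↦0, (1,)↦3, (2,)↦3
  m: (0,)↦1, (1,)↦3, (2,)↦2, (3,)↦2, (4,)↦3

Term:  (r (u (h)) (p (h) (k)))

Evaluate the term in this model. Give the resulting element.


value = 1

  h = 3
  (u (h)) = u(3,) = 3
  h = 3
  k = 2
  (p (h) (k)) = p(3, 2) = 2
  (r (u (h)) (p (h) (k))) = r(3, 2) = 1


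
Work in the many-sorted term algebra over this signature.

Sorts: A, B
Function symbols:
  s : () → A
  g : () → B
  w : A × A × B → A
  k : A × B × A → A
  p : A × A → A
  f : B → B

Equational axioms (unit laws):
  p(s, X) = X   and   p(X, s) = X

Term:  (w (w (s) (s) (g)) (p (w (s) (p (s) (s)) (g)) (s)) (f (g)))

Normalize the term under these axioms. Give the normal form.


1. (w (w (s) (s) (g)) (p (w (s) (p (s) (s)) (g)) (s)) (f (g)))  →  (w (w (s) (s) (g)) (w (s) (p (s) (s)) (g)) (f (g)))
2. (w (w (s) (s) (g)) (w (s) (p (s) (s)) (g)) (f (g)))  →  (w (w (s) (s) (g)) (w (s) (s) (g)) (f (g)))

normal form = (w (w (s) (s) (g)) (w (s) (s) (g)) (f (g)))


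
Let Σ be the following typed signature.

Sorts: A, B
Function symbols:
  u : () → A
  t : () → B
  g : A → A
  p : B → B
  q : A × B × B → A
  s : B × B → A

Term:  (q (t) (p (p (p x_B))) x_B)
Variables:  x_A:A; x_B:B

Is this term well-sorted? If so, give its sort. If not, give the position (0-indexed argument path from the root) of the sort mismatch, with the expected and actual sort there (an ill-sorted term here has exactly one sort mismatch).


  (t) : B
        x_B : B
      (p x_B) : B
    (p (p x_B)) : B
  (p (p (p x_B))) : B
  x_B : B
(q (t) (p (p (p x_B))) x_B) : ✗ arg 0 at [0] has sort B, expected A

ill-sorted at position [0]: expected A, got B


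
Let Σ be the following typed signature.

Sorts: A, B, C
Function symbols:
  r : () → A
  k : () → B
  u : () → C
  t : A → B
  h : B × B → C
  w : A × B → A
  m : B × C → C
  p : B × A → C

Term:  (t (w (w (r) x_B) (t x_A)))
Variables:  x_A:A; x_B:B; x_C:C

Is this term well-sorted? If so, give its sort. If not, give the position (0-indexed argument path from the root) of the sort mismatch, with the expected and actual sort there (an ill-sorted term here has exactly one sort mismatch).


well-sorted; sort = B

      (r) : A
      x_B : B
    (w (r) x_B) : A
      x_A : A
    (t x_A) : B
  (w (w (r) x_B) (t x_A)) : A
(t (w (w (r) x_B) (t x_A))) : B


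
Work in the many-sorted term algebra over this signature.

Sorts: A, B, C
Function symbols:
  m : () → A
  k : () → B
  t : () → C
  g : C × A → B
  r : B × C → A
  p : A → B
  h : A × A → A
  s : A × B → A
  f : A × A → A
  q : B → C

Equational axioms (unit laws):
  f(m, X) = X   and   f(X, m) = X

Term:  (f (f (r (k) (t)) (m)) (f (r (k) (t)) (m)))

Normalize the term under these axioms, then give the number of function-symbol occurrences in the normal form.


1. (f (f (r (k) (t)) (m)) (f (r (k) (t)) (m)))  →  (f (r (k) (t)) (f (r (k) (t)) (m)))
2. (f (r (k) (t)) (f (r (k) (t)) (m)))  →  (f (r (k) (t)) (r (k) (t)))
normal form: (f (r (k) (t)) (r (k) (t)))

size = 7


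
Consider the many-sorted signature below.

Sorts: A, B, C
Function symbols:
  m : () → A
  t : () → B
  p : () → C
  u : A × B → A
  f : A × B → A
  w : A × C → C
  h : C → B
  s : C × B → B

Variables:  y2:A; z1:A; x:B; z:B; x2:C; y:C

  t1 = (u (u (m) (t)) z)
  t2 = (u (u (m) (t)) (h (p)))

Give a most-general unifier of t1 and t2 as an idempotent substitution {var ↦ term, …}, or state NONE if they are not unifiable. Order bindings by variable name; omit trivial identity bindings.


{z ↦ (h (p))}


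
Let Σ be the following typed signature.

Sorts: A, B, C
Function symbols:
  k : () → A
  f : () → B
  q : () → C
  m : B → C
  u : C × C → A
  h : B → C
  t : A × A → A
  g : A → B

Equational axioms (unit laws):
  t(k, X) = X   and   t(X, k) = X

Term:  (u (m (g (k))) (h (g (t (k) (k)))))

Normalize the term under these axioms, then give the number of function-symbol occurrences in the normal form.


1. (u (m (g (k))) (h (g (t (k) (k)))))  →  (u (m (g (k))) (h (g (k))))
normal form: (u (m (g (k))) (h (g (k))))

size = 7


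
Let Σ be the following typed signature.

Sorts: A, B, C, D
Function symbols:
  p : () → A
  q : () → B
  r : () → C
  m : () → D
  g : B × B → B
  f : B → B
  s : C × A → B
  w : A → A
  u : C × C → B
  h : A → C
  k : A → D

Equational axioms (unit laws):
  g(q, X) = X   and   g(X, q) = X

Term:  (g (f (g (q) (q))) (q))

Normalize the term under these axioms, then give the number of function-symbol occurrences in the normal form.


1. (g (f (g (q) (q))) (q))  →  (f (g (q) (q)))
2. (f (g (q) (q)))  →  (f (q))
normal form: (f (q))

size = 2


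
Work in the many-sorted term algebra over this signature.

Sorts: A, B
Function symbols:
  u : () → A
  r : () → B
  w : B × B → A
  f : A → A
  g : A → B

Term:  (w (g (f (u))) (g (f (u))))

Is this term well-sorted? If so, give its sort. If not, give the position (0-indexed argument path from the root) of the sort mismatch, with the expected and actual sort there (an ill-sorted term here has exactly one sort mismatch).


      (u) : A
    (f (u)) : A
  (g (f (u))) : B
      (u) : A
    (f (u)) : A
  (g (f (u))) : B
(w (g (f (u))) (g (f (u)))) : A

well-sorted; sort = A


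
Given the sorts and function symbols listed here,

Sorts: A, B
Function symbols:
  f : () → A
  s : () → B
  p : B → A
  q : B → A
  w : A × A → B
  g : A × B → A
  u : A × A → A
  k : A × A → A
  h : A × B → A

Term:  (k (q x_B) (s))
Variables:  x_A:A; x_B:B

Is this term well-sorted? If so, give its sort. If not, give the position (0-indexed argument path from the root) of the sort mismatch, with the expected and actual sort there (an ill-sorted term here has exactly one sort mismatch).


    x_B : B
  (q x_B) : A
  (s) : B
(k (q x_B) (s)) : ✗ arg 1 at [1] has sort B, expected A

ill-sorted at position [1]: expected A, got B


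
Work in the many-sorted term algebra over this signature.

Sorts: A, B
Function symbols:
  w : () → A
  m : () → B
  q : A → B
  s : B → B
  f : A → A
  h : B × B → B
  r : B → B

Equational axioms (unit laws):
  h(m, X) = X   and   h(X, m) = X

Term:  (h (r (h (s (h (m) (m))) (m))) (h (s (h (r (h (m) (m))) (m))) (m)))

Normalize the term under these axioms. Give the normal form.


1. (h (r (h (s (h (m) (m))) (m))) (h (s (h (r (h (m) (m))) (m))) (m)))  →  (h (r (s (h (m) (m)))) (h (s (h (r (h (m) (m))) (m))) (m)))
2. (h (r (s (h (m) (m)))) (h (s (h (r (h (m) (m))) (m))) (m)))  →  (h (r (s (m))) (h (s (h (r (h (m) (m))) (m))) (m)))
3. (h (r (s (m))) (h (s (h (r (h (m) (m))) (m))) (m)))  →  (h (r (s (m))) (s (h (r (h (m) (m))) (m))))
4. (h (r (s (m))) (s (h (r (h (m) (m))) (m))))  →  (h (r (s (m))) (s (r (h (m) (m)))))
5. (h (r (s (m))) (s (r (h (m) (m)))))  →  (h (r (s (m))) (s (r (m))))

normal form = (h (r (s (m))) (s (r (m))))


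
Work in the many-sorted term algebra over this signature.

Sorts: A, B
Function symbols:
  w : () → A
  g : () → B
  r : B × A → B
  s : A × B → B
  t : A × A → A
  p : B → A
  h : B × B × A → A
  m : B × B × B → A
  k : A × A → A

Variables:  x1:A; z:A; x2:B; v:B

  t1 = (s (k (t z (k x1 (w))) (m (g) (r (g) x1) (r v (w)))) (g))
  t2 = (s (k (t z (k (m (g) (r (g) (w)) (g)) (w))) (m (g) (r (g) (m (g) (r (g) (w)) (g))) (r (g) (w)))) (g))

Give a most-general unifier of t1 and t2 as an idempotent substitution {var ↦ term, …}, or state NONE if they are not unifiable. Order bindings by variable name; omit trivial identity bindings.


{v ↦ (g), x1 ↦ (m (g) (r (g) (w)) (g))}


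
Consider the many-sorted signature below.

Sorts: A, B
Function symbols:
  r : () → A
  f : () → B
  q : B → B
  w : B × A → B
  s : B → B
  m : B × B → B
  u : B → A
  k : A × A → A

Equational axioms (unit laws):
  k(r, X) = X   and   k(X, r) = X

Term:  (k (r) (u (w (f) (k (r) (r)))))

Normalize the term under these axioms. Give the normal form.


normal form = (u (w (f) (r)))

1. (k (r) (u (w (f) (k (r) (r)))))  →  (u (w (f) (k (r) (r))))
2. (u (w (f) (k (r) (r))))  →  (u (w (f) (r)))


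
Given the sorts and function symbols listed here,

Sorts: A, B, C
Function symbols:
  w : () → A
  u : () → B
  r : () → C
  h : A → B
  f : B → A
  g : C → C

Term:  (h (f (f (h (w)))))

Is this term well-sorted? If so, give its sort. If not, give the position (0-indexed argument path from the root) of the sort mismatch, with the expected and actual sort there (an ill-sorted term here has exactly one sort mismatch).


        (w) : A
      (h (w)) : B
    (f (h (w))) : A
  (f (f (h (w)))) : ✗ arg 0 at [0, 0] has sort A, expected B

ill-sorted at position [0, 0]: expected B, got A


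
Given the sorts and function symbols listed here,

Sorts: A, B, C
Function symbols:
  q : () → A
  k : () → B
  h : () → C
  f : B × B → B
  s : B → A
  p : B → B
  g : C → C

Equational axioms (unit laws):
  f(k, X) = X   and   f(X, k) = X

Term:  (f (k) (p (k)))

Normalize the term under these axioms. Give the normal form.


normal form = (p (k))

1. (f (k) (p (k)))  →  (p (k))


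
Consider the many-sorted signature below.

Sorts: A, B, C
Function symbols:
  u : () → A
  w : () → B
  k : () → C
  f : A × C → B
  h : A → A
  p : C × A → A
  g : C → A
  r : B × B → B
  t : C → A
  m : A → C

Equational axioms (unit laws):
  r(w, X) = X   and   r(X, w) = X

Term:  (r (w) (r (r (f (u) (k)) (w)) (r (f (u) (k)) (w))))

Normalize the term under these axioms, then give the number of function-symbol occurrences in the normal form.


1. (r (w) (r (r (f (u) (k)) (w)) (r (f (u) (k)) (w))))  →  (r (r (f (u) (k)) (w)) (r (f (u) (k)) (w)))
2. (r (r (f (u) (k)) (w)) (r (f (u) (k)) (w)))  →  (r (f (u) (k)) (r (f (u) (k)) (w)))
3. (r (f (u) (k)) (r (f (u) (k)) (w)))  →  (r (f (u) (k)) (f (u) (k)))
normal form: (r (f (u) (k)) (f (u) (k)))

size = 7
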